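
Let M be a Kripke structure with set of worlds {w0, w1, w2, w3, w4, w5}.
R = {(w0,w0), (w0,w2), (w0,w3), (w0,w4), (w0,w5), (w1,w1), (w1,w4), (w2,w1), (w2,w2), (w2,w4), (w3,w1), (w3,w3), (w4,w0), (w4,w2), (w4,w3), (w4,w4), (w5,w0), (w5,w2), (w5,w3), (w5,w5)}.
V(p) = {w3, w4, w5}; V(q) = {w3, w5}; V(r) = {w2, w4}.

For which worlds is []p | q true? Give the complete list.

Recall that []ψ holds at a world iff ψ holds at every accessible world, and <>ψ holds iff ψ holds at some accessible world.
Let φ = []p | q. Evaluate φ at each world:
  w0 (successors {w0, w2, w3, w4, w5}): φ is false.
  w1 (successors {w1, w4}): φ is false.
  w2 (successors {w1, w2, w4}): φ is false.
  w3 (successors {w1, w3}): φ is true.
  w4 (successors {w0, w2, w3, w4}): φ is false.
  w5 (successors {w0, w2, w3, w5}): φ is true.
For instance, at w1:
  At w1: []p is false, q is false, so []p | q is false.
    At w1: []p requires p at every successor {w1, w4}.
      p fails at w1, so []p is false at w1.
Satisfying worlds: {w3, w5}

w3, w5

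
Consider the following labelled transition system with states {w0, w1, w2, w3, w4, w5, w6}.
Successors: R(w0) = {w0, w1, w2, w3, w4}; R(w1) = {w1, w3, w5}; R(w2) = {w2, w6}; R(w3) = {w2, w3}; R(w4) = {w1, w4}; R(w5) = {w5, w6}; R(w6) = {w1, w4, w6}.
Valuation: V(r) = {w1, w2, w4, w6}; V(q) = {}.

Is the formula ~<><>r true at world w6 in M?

At w6: <><>r is true, so ~<><>r is false.
  At w6: <><>r requires <>r at some successor in {w1, w4, w6}.
    <>r holds at w1, so <><>r is true at w6.
      At w1: <>r requires r at some successor in {w1, w3, w5}.
        r holds at w1, so <>r is true at w1.

No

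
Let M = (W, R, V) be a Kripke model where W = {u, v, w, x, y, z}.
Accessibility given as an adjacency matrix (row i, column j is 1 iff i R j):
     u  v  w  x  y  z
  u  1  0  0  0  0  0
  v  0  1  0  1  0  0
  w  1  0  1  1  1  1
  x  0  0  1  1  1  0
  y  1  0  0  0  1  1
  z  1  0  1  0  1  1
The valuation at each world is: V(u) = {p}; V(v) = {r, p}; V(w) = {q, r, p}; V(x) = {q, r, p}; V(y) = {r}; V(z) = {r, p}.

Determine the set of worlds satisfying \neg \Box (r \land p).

u, w, x, y, z

Let φ = \neg \Box (r \land p). Evaluate φ at each world:
  u (successors {u}): φ is true.
  v (successors {v, x}): φ is false.
  w (successors {u, w, x, y, z}): φ is true.
  x (successors {w, x, y}): φ is true.
  y (successors {u, y, z}): φ is true.
  z (successors {u, w, y, z}): φ is true.
For instance, at w:
  At w: \Box (r \land p) is false, so \neg \Box (r \land p) is true.
    At w: \Box (r \land p) requires r \land p at every successor {u, w, x, y, z}.
      r \land p fails at u, so \Box (r \land p) is false at w.
Satisfying worlds: {u, w, x, y, z}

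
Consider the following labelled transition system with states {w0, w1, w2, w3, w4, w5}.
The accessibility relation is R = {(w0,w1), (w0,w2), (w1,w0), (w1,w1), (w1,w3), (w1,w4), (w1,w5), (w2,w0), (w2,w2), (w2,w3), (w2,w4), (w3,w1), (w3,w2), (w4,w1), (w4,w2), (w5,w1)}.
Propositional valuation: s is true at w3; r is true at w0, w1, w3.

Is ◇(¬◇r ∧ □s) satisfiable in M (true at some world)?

Recall that □ψ holds at a world iff ψ holds at every accessible world, and ◇ψ holds iff ψ holds at some accessible world.
Let φ = ◇(¬◇r ∧ □s). Evaluate φ at each world:
  w0 (successors {w1, w2}): φ is false.
  w1 (successors {w0, w1, w3, w4, w5}): φ is false.
  w2 (successors {w0, w2, w3, w4}): φ is false.
  w3 (successors {w1, w2}): φ is false.
  w4 (successors {w1, w2}): φ is false.
  w5 (successors {w1}): φ is false.
For instance, at w2:
  At w2: ◇(¬◇r ∧ □s) requires ¬◇r ∧ □s at some successor in {w0, w2, w3, w4}.
    At w0: ¬◇r ∧ □s is false.
    At w2: ¬◇r ∧ □s is false.
    At w3: ¬◇r ∧ □s is false.
    At w4: ¬◇r ∧ □s is false.
  So ◇(¬◇r ∧ □s) is false at w2.

No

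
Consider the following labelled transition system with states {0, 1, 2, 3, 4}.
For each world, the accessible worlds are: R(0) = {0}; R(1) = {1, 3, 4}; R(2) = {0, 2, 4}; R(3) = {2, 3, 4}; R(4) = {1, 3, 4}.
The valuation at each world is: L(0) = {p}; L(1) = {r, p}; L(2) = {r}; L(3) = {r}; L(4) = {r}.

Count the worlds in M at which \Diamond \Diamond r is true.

Let φ = \Diamond \Diamond r. Evaluate φ at each world:
  0 (successors {0}): φ is false.
  1 (successors {1, 3, 4}): φ is true.
  2 (successors {0, 2, 4}): φ is true.
  3 (successors {2, 3, 4}): φ is true.
  4 (successors {1, 3, 4}): φ is true.
For instance, at 2:
  At 2: \Diamond \Diamond r requires \Diamond r at some successor in {0, 2, 4}.
    \Diamond r holds at 2, so \Diamond \Diamond r is true at 2.
      At 2: \Diamond r requires r at some successor in {0, 2, 4}.
        r holds at 2, so \Diamond r is true at 2.
Satisfying worlds: {1, 2, 3, 4}

4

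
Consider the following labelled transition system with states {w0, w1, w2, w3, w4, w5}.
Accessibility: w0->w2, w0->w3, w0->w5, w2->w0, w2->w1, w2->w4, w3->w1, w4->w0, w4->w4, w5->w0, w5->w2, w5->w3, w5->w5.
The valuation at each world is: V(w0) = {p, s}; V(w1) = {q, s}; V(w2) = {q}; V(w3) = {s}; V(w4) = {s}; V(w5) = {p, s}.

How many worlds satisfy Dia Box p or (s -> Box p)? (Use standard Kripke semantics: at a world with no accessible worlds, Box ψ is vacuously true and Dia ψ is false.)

Let φ = Dia Box p or (s -> Box p). Evaluate φ at each world:
  w0 (successors {w2, w3, w5}): φ is false.
  w1 (successors ∅): φ is true.
  w2 (successors {w0, w1, w4}): φ is true.
  w3 (successors {w1}): φ is true.
  w4 (successors {w0, w4}): φ is false.
  w5 (successors {w0, w2, w3, w5}): φ is false.
For instance, at w4:
  At w4: Dia Box p is false, s -> Box p is false, so Dia Box p or (s -> Box p) is false.
    At w4: Dia Box p requires Box p at some successor in {w0, w4}.
      At w0: Box p is false.
      At w4: Box p is false.
    So Dia Box p is false at w4.
    At w4: s is true, Box p is false, so s -> Box p is false.
      At w4: Box p requires p at every successor {w0, w4}.
        p fails at w4, so Box p is false at w4.
Satisfying worlds: {w1, w2, w3}

3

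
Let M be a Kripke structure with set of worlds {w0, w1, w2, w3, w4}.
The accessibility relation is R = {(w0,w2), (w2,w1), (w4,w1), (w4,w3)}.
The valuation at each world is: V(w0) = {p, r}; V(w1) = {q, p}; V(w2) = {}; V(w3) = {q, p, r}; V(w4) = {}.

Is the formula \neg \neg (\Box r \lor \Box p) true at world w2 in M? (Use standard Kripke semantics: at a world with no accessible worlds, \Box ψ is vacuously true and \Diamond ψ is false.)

Yes

At w2: \neg (\Box r \lor \Box p) is false, so \neg \neg (\Box r \lor \Box p) is true.
  At w2: \Box r \lor \Box p is true, so \neg (\Box r \lor \Box p) is false.
    At w2: \Box r is false, \Box p is true, so \Box r \lor \Box p is true.
      At w2: \Box r requires r at every successor {w1}.
        r fails at w1, so \Box r is false at w2.
      At w2: \Box p requires p at every successor {w1}.
        At w1: p is true.
      So \Box p is true at w2.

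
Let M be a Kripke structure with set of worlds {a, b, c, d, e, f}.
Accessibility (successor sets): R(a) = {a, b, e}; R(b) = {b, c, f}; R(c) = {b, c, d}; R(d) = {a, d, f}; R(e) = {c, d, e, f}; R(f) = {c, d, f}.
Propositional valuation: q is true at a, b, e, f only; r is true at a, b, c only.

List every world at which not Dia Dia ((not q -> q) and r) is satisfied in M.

Let φ = not Dia Dia ((not q -> q) and r). Evaluate φ at each world:
  a (successors {a, b, e}): φ is false.
  b (successors {b, c, f}): φ is false.
  c (successors {b, c, d}): φ is false.
  d (successors {a, d, f}): φ is false.
  e (successors {c, d, e, f}): φ is false.
  f (successors {c, d, f}): φ is false.
For instance, at d:
  At d: Dia Dia ((not q -> q) and r) is true, so not Dia Dia ((not q -> q) and r) is false.
    At d: Dia Dia ((not q -> q) and r) requires Dia ((not q -> q) and r) at some successor in {a, d, f}.
      Dia ((not q -> q) and r) holds at a, so Dia Dia ((not q -> q) and r) is true at d.
Satisfying worlds: none.

none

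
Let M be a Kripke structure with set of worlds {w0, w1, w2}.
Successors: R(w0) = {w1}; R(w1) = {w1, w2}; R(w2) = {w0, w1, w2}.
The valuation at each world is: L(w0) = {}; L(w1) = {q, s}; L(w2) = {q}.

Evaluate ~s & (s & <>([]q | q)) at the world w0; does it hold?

No

At w0: ~s is true, s & <>([]q | q) is false, so ~s & (s & <>([]q | q)) is false.
  At w0: s is false, <>([]q | q) is true, so s & <>([]q | q) is false.
    At w0: <>([]q | q) requires []q | q at some successor in {w1}.
      []q | q holds at w1, so <>([]q | q) is true at w0.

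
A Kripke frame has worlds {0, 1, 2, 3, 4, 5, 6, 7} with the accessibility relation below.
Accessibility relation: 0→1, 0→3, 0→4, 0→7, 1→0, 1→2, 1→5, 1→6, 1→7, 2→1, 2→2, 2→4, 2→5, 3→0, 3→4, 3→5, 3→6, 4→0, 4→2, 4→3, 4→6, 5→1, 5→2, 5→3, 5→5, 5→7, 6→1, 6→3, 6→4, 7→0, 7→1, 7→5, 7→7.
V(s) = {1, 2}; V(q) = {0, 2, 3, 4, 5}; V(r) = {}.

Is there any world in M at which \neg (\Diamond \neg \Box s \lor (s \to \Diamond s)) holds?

No

Recall that \Box ψ holds at a world iff ψ holds at every accessible world, and \Diamond ψ holds iff ψ holds at some accessible world.
Let φ = \neg (\Diamond \neg \Box s \lor (s \to \Diamond s)). Evaluate φ at each world:
  0 (successors {1, 3, 4, 7}): φ is false.
  1 (successors {0, 2, 5, 6, 7}): φ is false.
  2 (successors {1, 2, 4, 5}): φ is false.
  3 (successors {0, 4, 5, 6}): φ is false.
  4 (successors {0, 2, 3, 6}): φ is false.
  5 (successors {1, 2, 3, 5, 7}): φ is false.
  6 (successors {1, 3, 4}): φ is false.
  7 (successors {0, 1, 5, 7}): φ is false.
For instance, at 1:
  At 1: \Diamond \neg \Box s \lor (s \to \Diamond s) is true, so \neg (\Diamond \neg \Box s \lor (s \to \Diamond s)) is false.
    At 1: \Diamond \neg \Box s is true, s \to \Diamond s is true, so \Diamond \neg \Box s \lor (s \to \Diamond s) is true.
      At 1: \Diamond \neg \Box s requires \neg \Box s at some successor in {0, 2, 5, 6, 7}.
        \neg \Box s holds at 0, so \Diamond \neg \Box s is true at 1.
      At 1: s is true, \Diamond s is true, so s \to \Diamond s is true.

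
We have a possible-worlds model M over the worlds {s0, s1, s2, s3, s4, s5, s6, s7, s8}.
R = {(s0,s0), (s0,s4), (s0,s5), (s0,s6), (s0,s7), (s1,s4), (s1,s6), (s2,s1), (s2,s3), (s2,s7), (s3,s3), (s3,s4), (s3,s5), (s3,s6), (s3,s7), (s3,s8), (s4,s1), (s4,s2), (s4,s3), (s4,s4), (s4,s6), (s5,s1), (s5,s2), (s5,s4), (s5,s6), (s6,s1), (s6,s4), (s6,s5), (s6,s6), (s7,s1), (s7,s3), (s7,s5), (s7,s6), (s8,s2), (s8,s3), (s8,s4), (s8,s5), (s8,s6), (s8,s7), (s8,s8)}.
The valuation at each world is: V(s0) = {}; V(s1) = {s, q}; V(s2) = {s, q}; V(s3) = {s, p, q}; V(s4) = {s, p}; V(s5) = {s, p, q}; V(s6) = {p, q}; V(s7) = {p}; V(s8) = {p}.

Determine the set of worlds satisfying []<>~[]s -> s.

Let φ = []<>~[]s -> s. Evaluate φ at each world:
  s0 (successors {s0, s4, s5, s6, s7}): φ is false.
  s1 (successors {s4, s6}): φ is true.
  s2 (successors {s1, s3, s7}): φ is true.
  s3 (successors {s3, s4, s5, s6, s7, s8}): φ is true.
  s4 (successors {s1, s2, s3, s4, s6}): φ is true.
  s5 (successors {s1, s2, s4, s6}): φ is true.
  s6 (successors {s1, s4, s5, s6}): φ is false.
  s7 (successors {s1, s3, s5, s6}): φ is false.
  s8 (successors {s2, s3, s4, s5, s6, s7, s8}): φ is false.
For instance, at s1:
  At s1: []<>~[]s is true, s is true, so []<>~[]s -> s is true.
    At s1: []<>~[]s requires <>~[]s at every successor {s4, s6}.
      At s4: <>~[]s is true.
      At s6: <>~[]s is true.
    So []<>~[]s is true at s1.
Satisfying worlds: {s1, s2, s3, s4, s5}

s1, s2, s3, s4, s5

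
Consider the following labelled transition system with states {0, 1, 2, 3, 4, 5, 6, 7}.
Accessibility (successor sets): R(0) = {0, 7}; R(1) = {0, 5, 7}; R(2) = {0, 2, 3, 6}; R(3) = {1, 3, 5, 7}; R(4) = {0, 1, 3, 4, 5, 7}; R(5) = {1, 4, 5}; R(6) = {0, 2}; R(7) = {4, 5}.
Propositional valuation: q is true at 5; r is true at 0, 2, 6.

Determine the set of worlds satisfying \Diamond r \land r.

Recall that \Diamond ψ holds at a world iff ψ holds at some accessible world.
Let φ = \Diamond r \land r. Evaluate φ at each world:
  0 (successors {0, 7}): φ is true.
  1 (successors {0, 5, 7}): φ is false.
  2 (successors {0, 2, 3, 6}): φ is true.
  3 (successors {1, 3, 5, 7}): φ is false.
  4 (successors {0, 1, 3, 4, 5, 7}): φ is false.
  5 (successors {1, 4, 5}): φ is false.
  6 (successors {0, 2}): φ is true.
  7 (successors {4, 5}): φ is false.
For instance, at 0:
  At 0: \Diamond r is true, r is true, so \Diamond r \land r is true.
    At 0: \Diamond r requires r at some successor in {0, 7}.
      r holds at 0, so \Diamond r is true at 0.
Satisfying worlds: {0, 2, 6}

0, 2, 6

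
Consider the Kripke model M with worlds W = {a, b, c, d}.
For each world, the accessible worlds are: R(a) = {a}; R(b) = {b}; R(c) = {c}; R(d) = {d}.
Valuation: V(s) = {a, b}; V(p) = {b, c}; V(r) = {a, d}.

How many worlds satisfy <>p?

2

Let φ = <>p. Evaluate φ at each world:
  a (successors {a}): φ is false.
  b (successors {b}): φ is true.
  c (successors {c}): φ is true.
  d (successors {d}): φ is false.
For instance, at d:
  At d: <>p requires p at some successor in {d}.
    At d: p is false.
  So <>p is false at d.
Satisfying worlds: {b, c}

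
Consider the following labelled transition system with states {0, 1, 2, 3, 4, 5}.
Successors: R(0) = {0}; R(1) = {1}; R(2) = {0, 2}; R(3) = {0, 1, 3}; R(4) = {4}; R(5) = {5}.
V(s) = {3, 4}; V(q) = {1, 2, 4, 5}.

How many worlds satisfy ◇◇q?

Recall that ◇ψ holds at a world iff ψ holds at some accessible world.
Let φ = ◇◇q. Evaluate φ at each world:
  0 (successors {0}): φ is false.
  1 (successors {1}): φ is true.
  2 (successors {0, 2}): φ is true.
  3 (successors {0, 1, 3}): φ is true.
  4 (successors {4}): φ is true.
  5 (successors {5}): φ is true.
For instance, at 0:
  At 0: ◇◇q requires ◇q at some successor in {0}.
    At 0: ◇q is false.
  So ◇◇q is false at 0.
Satisfying worlds: {1, 2, 3, 4, 5}

5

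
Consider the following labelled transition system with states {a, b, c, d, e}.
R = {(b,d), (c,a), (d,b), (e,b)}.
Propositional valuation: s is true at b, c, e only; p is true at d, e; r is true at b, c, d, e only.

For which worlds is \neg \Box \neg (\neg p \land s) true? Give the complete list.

d, e

Let φ = \neg \Box \neg (\neg p \land s). Evaluate φ at each world:
  a (successors ∅): φ is false.
  b (successors {d}): φ is false.
  c (successors {a}): φ is false.
  d (successors {b}): φ is true.
  e (successors {b}): φ is true.
For instance, at d:
  At d: \Box \neg (\neg p \land s) is false, so \neg \Box \neg (\neg p \land s) is true.
    At d: \Box \neg (\neg p \land s) requires \neg (\neg p \land s) at every successor {b}.
      \neg (\neg p \land s) fails at b, so \Box \neg (\neg p \land s) is false at d.
Satisfying worlds: {d, e}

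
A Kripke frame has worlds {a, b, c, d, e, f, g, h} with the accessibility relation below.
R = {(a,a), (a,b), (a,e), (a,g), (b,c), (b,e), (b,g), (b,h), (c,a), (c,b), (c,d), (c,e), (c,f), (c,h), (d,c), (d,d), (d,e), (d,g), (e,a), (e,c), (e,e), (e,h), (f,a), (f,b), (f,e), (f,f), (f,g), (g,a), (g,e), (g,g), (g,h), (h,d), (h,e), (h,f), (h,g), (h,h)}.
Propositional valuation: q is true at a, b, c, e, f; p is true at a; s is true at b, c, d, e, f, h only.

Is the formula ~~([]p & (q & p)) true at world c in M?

Recall that []ψ holds at a world iff ψ holds at every accessible world, and <>ψ holds iff ψ holds at some accessible world.
At c: ~([]p & (q & p)) is true, so ~~([]p & (q & p)) is false.
  At c: []p & (q & p) is false, so ~([]p & (q & p)) is true.
    At c: []p is false, q & p is false, so []p & (q & p) is false.
      At c: []p requires p at every successor {a, b, d, e, f, h}.
        p fails at b, so []p is false at c.

No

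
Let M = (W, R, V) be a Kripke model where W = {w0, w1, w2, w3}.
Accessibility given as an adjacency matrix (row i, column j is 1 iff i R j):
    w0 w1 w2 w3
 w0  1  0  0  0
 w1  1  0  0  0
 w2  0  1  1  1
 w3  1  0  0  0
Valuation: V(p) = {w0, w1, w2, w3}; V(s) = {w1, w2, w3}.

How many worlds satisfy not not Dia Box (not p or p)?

Recall that Box ψ holds at a world iff ψ holds at every accessible world, and Dia ψ holds iff ψ holds at some accessible world.
Let φ = not not Dia Box (not p or p). Evaluate φ at each world:
  w0 (successors {w0}): φ is true.
  w1 (successors {w0}): φ is true.
  w2 (successors {w1, w2, w3}): φ is true.
  w3 (successors {w0}): φ is true.
For instance, at w2:
  At w2: not Dia Box (not p or p) is false, so not not Dia Box (not p or p) is true.
    At w2: Dia Box (not p or p) is true, so not Dia Box (not p or p) is false.
      At w2: Dia Box (not p or p) requires Box (not p or p) at some successor in {w1, w2, w3}.
        Box (not p or p) holds at w1, so Dia Box (not p or p) is true at w2.
Satisfying worlds: {w0, w1, w2, w3}

4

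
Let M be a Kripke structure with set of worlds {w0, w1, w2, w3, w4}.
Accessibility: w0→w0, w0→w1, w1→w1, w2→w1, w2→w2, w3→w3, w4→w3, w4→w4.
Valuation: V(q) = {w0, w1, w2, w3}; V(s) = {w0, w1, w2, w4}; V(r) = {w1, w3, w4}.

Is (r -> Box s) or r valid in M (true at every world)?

Yes

Let φ = (r -> Box s) or r. Evaluate φ at each world:
  w0 (successors {w0, w1}): φ is true.
  w1 (successors {w1}): φ is true.
  w2 (successors {w1, w2}): φ is true.
  w3 (successors {w3}): φ is true.
  w4 (successors {w3, w4}): φ is true.
For instance, at w1:
  At w1: r -> Box s is true, r is true, so (r -> Box s) or r is true.
    At w1: r is true, Box s is true, so r -> Box s is true.
      At w1: Box s requires s at every successor {w1}.
        At w1: s is true.
      So Box s is true at w1.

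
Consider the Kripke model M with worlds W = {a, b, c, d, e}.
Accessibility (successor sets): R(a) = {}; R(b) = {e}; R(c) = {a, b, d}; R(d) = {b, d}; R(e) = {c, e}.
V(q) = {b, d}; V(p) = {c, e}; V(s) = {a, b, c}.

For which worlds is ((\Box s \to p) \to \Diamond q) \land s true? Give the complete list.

a, c

Let φ = ((\Box s \to p) \to \Diamond q) \land s. Evaluate φ at each world:
  a (successors ∅): φ is true.
  b (successors {e}): φ is false.
  c (successors {a, b, d}): φ is true.
  d (successors {b, d}): φ is false.
  e (successors {c, e}): φ is false.
For instance, at d:
  At d: (\Box s \to p) \to \Diamond q is true, s is false, so ((\Box s \to p) \to \Diamond q) \land s is false.
    At d: \Box s \to p is true, \Diamond q is true, so (\Box s \to p) \to \Diamond q is true.
      At d: \Box s is false, p is false, so \Box s \to p is true.
      At d: \Diamond q requires q at some successor in {b, d}.
        q holds at b, so \Diamond q is true at d.
Satisfying worlds: {a, c}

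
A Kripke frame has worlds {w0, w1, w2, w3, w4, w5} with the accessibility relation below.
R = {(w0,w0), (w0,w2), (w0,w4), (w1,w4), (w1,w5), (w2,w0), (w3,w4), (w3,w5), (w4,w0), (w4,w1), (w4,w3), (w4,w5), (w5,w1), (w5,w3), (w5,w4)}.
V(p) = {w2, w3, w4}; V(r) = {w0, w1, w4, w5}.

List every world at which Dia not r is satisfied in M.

Let φ = Dia not r. Evaluate φ at each world:
  w0 (successors {w0, w2, w4}): φ is true.
  w1 (successors {w4, w5}): φ is false.
  w2 (successors {w0}): φ is false.
  w3 (successors {w4, w5}): φ is false.
  w4 (successors {w0, w1, w3, w5}): φ is true.
  w5 (successors {w1, w3, w4}): φ is true.
For instance, at w3:
  At w3: Dia not r requires not r at some successor in {w4, w5}.
    At w4: not r is false.
    At w5: not r is false.
  So Dia not r is false at w3.
Satisfying worlds: {w0, w4, w5}

w0, w4, w5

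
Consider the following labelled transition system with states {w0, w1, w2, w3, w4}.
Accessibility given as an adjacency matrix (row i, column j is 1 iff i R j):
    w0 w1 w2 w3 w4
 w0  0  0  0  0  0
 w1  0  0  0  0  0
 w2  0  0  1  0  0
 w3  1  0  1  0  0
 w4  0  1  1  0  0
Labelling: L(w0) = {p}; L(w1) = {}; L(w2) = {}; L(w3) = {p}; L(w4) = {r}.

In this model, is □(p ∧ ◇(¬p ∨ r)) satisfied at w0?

Yes

At w0: no accessible worlds, so □(p ∧ ◇(¬p ∨ r)) holds vacuously.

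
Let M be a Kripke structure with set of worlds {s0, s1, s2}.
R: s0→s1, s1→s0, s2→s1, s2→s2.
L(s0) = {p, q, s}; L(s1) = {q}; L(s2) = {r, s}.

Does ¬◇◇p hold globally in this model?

Let φ = ¬◇◇p. Evaluate φ at each world:
  s0 (successors {s1}): φ is false.
  s1 (successors {s0}): φ is true.
  s2 (successors {s1, s2}): φ is false.
Detail at s0 (counterexample):
  At s0: ◇◇p is true, so ¬◇◇p is false.
    At s0: ◇◇p requires ◇p at some successor in {s1}.
      ◇p holds at s1, so ◇◇p is true at s0.

No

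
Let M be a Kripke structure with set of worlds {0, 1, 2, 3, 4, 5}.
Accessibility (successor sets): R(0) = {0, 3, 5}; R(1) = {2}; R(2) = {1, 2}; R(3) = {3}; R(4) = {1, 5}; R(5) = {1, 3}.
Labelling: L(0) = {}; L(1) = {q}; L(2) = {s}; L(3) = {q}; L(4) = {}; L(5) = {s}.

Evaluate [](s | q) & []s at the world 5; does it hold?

At 5: [](s | q) is true, []s is false, so [](s | q) & []s is false.
  At 5: [](s | q) requires s | q at every successor {1, 3}.
    At 1: s | q is true.
    At 3: s | q is true.
  So [](s | q) is true at 5.
  At 5: []s requires s at every successor {1, 3}.
    s fails at 1, so []s is false at 5.

No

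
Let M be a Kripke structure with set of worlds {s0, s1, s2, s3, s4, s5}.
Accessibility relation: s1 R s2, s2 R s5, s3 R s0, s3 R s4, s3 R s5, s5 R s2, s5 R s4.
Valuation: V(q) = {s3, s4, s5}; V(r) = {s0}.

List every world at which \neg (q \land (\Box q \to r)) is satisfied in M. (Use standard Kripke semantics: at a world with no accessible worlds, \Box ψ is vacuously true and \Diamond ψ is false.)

s0, s1, s2, s4

Let φ = \neg (q \land (\Box q \to r)). Evaluate φ at each world:
  s0 (successors ∅): φ is true.
  s1 (successors {s2}): φ is true.
  s2 (successors {s5}): φ is true.
  s3 (successors {s0, s4, s5}): φ is false.
  s4 (successors ∅): φ is true.
  s5 (successors {s2, s4}): φ is false.
For instance, at s2:
  At s2: q \land (\Box q \to r) is false, so \neg (q \land (\Box q \to r)) is true.
    At s2: q is false, \Box q \to r is false, so q \land (\Box q \to r) is false.
      At s2: \Box q is true, r is false, so \Box q \to r is false.
Satisfying worlds: {s0, s1, s2, s4}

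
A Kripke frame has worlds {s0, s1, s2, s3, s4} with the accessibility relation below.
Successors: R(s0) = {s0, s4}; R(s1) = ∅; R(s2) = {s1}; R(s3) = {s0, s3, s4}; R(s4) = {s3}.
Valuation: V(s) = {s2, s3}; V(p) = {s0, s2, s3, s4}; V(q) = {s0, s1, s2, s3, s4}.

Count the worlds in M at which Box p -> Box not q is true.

Recall that Box ψ holds at a world iff ψ holds at every accessible world, and Dia ψ holds iff ψ holds at some accessible world.
Let φ = Box p -> Box not q. Evaluate φ at each world:
  s0 (successors {s0, s4}): φ is false.
  s1 (successors ∅): φ is true.
  s2 (successors {s1}): φ is true.
  s3 (successors {s0, s3, s4}): φ is false.
  s4 (successors {s3}): φ is false.
For instance, at s4:
  At s4: Box p is true, Box not q is false, so Box p -> Box not q is false.
    At s4: Box p requires p at every successor {s3}.
      At s3: p is true.
    So Box p is true at s4.
    At s4: Box not q requires not q at every successor {s3}.
      not q fails at s3, so Box not q is false at s4.
Satisfying worlds: {s1, s2}

2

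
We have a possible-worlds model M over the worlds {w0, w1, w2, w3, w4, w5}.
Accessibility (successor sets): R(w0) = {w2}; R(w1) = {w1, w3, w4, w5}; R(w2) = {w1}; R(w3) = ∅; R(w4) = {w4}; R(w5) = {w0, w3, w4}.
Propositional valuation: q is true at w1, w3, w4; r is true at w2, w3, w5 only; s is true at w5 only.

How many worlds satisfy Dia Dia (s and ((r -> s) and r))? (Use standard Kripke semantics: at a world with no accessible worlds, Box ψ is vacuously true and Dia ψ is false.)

2

Let φ = Dia Dia (s and ((r -> s) and r)). Evaluate φ at each world:
  w0 (successors {w2}): φ is false.
  w1 (successors {w1, w3, w4, w5}): φ is true.
  w2 (successors {w1}): φ is true.
  w3 (successors ∅): φ is false.
  w4 (successors {w4}): φ is false.
  w5 (successors {w0, w3, w4}): φ is false.
For instance, at w2:
  At w2: Dia Dia (s and ((r -> s) and r)) requires Dia (s and ((r -> s) and r)) at some successor in {w1}.
    Dia (s and ((r -> s) and r)) holds at w1, so Dia Dia (s and ((r -> s) and r)) is true at w2.
      At w1: Dia (s and ((r -> s) and r)) requires s and ((r -> s) and r) at some successor in {w1, w3, w4, w5}.
        s and ((r -> s) and r) holds at w5, so Dia (s and ((r -> s) and r)) is true at w1.
Satisfying worlds: {w1, w2}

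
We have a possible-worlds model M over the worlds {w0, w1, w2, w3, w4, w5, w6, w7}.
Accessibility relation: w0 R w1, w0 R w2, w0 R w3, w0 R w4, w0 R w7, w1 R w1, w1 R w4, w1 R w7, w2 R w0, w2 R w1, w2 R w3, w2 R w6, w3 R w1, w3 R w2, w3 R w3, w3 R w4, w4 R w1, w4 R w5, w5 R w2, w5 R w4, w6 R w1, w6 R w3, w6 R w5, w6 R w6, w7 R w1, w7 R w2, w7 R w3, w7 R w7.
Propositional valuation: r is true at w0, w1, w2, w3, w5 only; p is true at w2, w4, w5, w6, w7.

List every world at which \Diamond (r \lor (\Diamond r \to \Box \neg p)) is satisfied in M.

w0, w1, w2, w3, w4, w5, w6, w7

Recall that \Box ψ holds at a world iff ψ holds at every accessible world, and \Diamond ψ holds iff ψ holds at some accessible world.
Let φ = \Diamond (r \lor (\Diamond r \to \Box \neg p)). Evaluate φ at each world:
  w0 (successors {w1, w2, w3, w4, w7}): φ is true.
  w1 (successors {w1, w4, w7}): φ is true.
  w2 (successors {w0, w1, w3, w6}): φ is true.
  w3 (successors {w1, w2, w3, w4}): φ is true.
  w4 (successors {w1, w5}): φ is true.
  w5 (successors {w2, w4}): φ is true.
  w6 (successors {w1, w3, w5, w6}): φ is true.
  w7 (successors {w1, w2, w3, w7}): φ is true.
For instance, at w3:
  At w3: \Diamond (r \lor (\Diamond r \to \Box \neg p)) requires r \lor (\Diamond r \to \Box \neg p) at some successor in {w1, w2, w3, w4}.
    r \lor (\Diamond r \to \Box \neg p) holds at w1, so \Diamond (r \lor (\Diamond r \to \Box \neg p)) is true at w3.
      At w1: r is true, \Diamond r \to \Box \neg p is false, so r \lor (\Diamond r \to \Box \neg p) is true.
Satisfying worlds: {w0, w1, w2, w3, w4, w5, w6, w7}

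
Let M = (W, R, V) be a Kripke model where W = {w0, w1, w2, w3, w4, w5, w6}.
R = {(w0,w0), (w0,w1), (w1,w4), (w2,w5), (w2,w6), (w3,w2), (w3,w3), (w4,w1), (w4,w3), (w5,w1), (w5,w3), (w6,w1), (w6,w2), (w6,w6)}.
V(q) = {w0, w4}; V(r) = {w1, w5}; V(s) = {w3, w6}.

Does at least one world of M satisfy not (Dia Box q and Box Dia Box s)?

Let φ = not (Dia Box q and Box Dia Box s). Evaluate φ at each world:
  w0 (successors {w0, w1}): φ is true.
  w1 (successors {w4}): φ is true.
  w2 (successors {w5, w6}): φ is true.
  w3 (successors {w2, w3}): φ is true.
  w4 (successors {w1, w3}): φ is true.
  w5 (successors {w1, w3}): φ is true.
  w6 (successors {w1, w2, w6}): φ is true.
Detail at w0 (witness):
  At w0: Dia Box q and Box Dia Box s is false, so not (Dia Box q and Box Dia Box s) is true.
    At w0: Dia Box q is true, Box Dia Box s is false, so Dia Box q and Box Dia Box s is false.
      At w0: Dia Box q requires Box q at some successor in {w0, w1}.
        Box q holds at w1, so Dia Box q is true at w0.
      At w0: Box Dia Box s requires Dia Box s at every successor {w0, w1}.
        Dia Box s fails at w0, so Box Dia Box s is false at w0.

Yes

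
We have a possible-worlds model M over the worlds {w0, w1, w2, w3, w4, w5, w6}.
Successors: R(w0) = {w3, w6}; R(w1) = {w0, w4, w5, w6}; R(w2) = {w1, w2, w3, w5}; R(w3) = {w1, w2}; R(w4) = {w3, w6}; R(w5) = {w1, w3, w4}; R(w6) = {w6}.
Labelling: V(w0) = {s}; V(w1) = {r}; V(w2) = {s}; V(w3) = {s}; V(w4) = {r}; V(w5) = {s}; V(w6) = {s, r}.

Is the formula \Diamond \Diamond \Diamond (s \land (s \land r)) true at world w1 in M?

Yes

At w1: \Diamond \Diamond \Diamond (s \land (s \land r)) requires \Diamond \Diamond (s \land (s \land r)) at some successor in {w0, w4, w5, w6}.
  \Diamond \Diamond (s \land (s \land r)) holds at w0, so \Diamond \Diamond \Diamond (s \land (s \land r)) is true at w1.
    At w0: \Diamond \Diamond (s \land (s \land r)) requires \Diamond (s \land (s \land r)) at some successor in {w3, w6}.
      \Diamond (s \land (s \land r)) holds at w6, so \Diamond \Diamond (s \land (s \land r)) is true at w0.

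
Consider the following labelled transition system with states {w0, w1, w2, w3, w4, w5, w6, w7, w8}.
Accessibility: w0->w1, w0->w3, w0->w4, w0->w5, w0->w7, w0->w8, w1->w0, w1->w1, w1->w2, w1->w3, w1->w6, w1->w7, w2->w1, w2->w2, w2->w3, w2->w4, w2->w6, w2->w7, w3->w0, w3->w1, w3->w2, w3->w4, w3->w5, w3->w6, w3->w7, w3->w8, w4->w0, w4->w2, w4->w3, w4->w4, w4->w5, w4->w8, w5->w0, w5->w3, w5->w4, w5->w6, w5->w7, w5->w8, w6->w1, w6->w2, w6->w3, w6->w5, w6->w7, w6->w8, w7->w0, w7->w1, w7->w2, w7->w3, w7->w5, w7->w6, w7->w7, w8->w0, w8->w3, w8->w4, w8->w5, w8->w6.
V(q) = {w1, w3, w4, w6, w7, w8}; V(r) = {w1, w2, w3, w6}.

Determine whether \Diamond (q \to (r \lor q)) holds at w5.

At w5: \Diamond (q \to (r \lor q)) requires q \to (r \lor q) at some successor in {w0, w3, w4, w6, w7, w8}.
  q \to (r \lor q) holds at w0, so \Diamond (q \to (r \lor q)) is true at w5.

Yes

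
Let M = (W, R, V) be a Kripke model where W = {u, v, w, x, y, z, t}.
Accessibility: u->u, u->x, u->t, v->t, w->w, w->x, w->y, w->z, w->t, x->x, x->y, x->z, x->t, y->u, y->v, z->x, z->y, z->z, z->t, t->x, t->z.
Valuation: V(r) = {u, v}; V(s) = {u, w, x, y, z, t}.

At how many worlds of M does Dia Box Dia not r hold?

6

Recall that Box ψ holds at a world iff ψ holds at every accessible world, and Dia ψ holds iff ψ holds at some accessible world.
Let φ = Dia Box Dia not r. Evaluate φ at each world:
  u (successors {u, x, t}): φ is true.
  v (successors {t}): φ is true.
  w (successors {w, x, y, z, t}): φ is true.
  x (successors {x, y, z, t}): φ is true.
  y (successors {u, v}): φ is true.
  z (successors {x, y, z, t}): φ is true.
  t (successors {x, z}): φ is false.
For instance, at w:
  At w: Dia Box Dia not r requires Box Dia not r at some successor in {w, x, y, z, t}.
    Box Dia not r holds at y, so Dia Box Dia not r is true at w.
      At y: Box Dia not r requires Dia not r at every successor {u, v}.
        At u: Dia not r is true.
        At v: Dia not r is true.
      So Box Dia not r is true at y.
Satisfying worlds: {u, v, w, x, y, z}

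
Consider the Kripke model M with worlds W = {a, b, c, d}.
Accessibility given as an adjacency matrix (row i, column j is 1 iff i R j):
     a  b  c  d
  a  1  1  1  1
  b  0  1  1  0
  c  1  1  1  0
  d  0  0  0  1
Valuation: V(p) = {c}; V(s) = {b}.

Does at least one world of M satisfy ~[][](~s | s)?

Let φ = ~[][](~s | s). Evaluate φ at each world:
  a (successors {a, b, c, d}): φ is false.
  b (successors {b, c}): φ is false.
  c (successors {a, b, c}): φ is false.
  d (successors {d}): φ is false.
For instance, at c:
  At c: [][](~s | s) is true, so ~[][](~s | s) is false.
    At c: [][](~s | s) requires [](~s | s) at every successor {a, b, c}.
      At a: [](~s | s) is true.
      At b: [](~s | s) is true.
      At c: [](~s | s) is true.
    So [][](~s | s) is true at c.

No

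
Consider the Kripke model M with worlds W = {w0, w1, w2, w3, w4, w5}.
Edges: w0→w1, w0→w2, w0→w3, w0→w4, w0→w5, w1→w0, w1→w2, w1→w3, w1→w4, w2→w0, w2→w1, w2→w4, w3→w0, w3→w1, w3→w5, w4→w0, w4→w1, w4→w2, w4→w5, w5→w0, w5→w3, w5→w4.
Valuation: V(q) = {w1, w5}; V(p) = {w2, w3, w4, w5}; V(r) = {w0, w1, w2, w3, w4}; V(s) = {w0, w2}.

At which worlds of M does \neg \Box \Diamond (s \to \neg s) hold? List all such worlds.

Let φ = \neg \Box \Diamond (s \to \neg s). Evaluate φ at each world:
  w0 (successors {w1, w2, w3, w4, w5}): φ is false.
  w1 (successors {w0, w2, w3, w4}): φ is false.
  w2 (successors {w0, w1, w4}): φ is false.
  w3 (successors {w0, w1, w5}): φ is false.
  w4 (successors {w0, w1, w2, w5}): φ is false.
  w5 (successors {w0, w3, w4}): φ is false.
For instance, at w5:
  At w5: \Box \Diamond (s \to \neg s) is true, so \neg \Box \Diamond (s \to \neg s) is false.
    At w5: \Box \Diamond (s \to \neg s) requires \Diamond (s \to \neg s) at every successor {w0, w3, w4}.
      At w0: \Diamond (s \to \neg s) is true.
      At w3: \Diamond (s \to \neg s) is true.
      At w4: \Diamond (s \to \neg s) is true.
    So \Box \Diamond (s \to \neg s) is true at w5.
Satisfying worlds: none.

none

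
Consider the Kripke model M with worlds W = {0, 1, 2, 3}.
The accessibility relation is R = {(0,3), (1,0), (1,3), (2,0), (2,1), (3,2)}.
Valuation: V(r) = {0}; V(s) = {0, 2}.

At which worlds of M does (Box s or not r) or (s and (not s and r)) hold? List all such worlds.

Recall that Box ψ holds at a world iff ψ holds at every accessible world, and Dia ψ holds iff ψ holds at some accessible world.
Let φ = (Box s or not r) or (s and (not s and r)). Evaluate φ at each world:
  0 (successors {3}): φ is false.
  1 (successors {0, 3}): φ is true.
  2 (successors {0, 1}): φ is true.
  3 (successors {2}): φ is true.
For instance, at 2:
  At 2: Box s or not r is true, s and (not s and r) is false, so (Box s or not r) or (s and (not s and r)) is true.
    At 2: Box s is false, not r is true, so Box s or not r is true.
      At 2: Box s requires s at every successor {0, 1}.
        s fails at 1, so Box s is false at 2.
Satisfying worlds: {1, 2, 3}

1, 2, 3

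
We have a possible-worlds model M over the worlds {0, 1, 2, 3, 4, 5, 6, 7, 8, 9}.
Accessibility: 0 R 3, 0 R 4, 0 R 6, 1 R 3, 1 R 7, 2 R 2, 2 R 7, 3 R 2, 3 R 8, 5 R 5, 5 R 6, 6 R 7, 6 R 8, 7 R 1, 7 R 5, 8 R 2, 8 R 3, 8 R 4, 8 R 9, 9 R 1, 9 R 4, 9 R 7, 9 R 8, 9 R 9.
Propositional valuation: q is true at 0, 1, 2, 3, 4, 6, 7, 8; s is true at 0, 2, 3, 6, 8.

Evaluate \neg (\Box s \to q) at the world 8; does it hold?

No

Recall that \Box ψ holds at a world iff ψ holds at every accessible world, and \Diamond ψ holds iff ψ holds at some accessible world.
At 8: \Box s \to q is true, so \neg (\Box s \to q) is false.
  At 8: \Box s is false, q is true, so \Box s \to q is true.
    At 8: \Box s requires s at every successor {2, 3, 4, 9}.
      s fails at 4, so \Box s is false at 8.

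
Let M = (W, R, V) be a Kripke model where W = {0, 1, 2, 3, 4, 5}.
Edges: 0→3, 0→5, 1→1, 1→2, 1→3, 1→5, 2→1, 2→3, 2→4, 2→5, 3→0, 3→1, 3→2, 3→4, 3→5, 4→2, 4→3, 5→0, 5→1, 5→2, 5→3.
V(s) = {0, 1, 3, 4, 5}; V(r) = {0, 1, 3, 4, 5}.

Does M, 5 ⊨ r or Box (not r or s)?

Yes

Recall that Box ψ holds at a world iff ψ holds at every accessible world, and Dia ψ holds iff ψ holds at some accessible world.
At 5: r is true, Box (not r or s) is true, so r or Box (not r or s) is true.
  At 5: Box (not r or s) requires not r or s at every successor {0, 1, 2, 3}.
    At 0: not r or s is true.
    At 1: not r or s is true.
    At 2: not r or s is true.
    At 3: not r or s is true.
  So Box (not r or s) is true at 5.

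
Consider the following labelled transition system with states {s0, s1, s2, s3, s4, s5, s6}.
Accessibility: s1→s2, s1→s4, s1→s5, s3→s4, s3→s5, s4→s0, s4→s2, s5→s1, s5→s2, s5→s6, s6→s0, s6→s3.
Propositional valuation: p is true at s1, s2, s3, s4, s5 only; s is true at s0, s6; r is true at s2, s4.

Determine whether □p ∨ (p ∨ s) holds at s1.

Recall that □ψ holds at a world iff ψ holds at every accessible world, and ◇ψ holds iff ψ holds at some accessible world.
At s1: □p is true, p ∨ s is true, so □p ∨ (p ∨ s) is true.
  At s1: □p requires p at every successor {s2, s4, s5}.
    At s2: p is true.
    At s4: p is true.
    At s5: p is true.
  So □p is true at s1.

Yes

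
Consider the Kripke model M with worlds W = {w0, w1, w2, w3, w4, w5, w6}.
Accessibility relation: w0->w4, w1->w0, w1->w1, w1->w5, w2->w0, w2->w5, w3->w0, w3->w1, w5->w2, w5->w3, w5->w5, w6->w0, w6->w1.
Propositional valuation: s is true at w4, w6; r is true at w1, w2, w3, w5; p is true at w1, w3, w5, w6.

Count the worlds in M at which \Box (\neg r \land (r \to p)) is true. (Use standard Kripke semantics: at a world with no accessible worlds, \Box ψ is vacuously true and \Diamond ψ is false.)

Let φ = \Box (\neg r \land (r \to p)). Evaluate φ at each world:
  w0 (successors {w4}): φ is true.
  w1 (successors {w0, w1, w5}): φ is false.
  w2 (successors {w0, w5}): φ is false.
  w3 (successors {w0, w1}): φ is false.
  w4 (successors ∅): φ is true.
  w5 (successors {w2, w3, w5}): φ is false.
  w6 (successors {w0, w1}): φ is false.
For instance, at w0:
  At w0: \Box (\neg r \land (r \to p)) requires \neg r \land (r \to p) at every successor {w4}.
    At w4: \neg r \land (r \to p) is true.
  So \Box (\neg r \land (r \to p)) is true at w0.
Satisfying worlds: {w0, w4}

2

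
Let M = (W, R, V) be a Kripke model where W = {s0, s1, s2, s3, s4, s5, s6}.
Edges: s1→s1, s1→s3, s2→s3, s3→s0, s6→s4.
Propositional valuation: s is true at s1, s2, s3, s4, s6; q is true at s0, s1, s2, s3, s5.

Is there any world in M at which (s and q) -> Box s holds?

Recall that Box ψ holds at a world iff ψ holds at every accessible world, and Dia ψ holds iff ψ holds at some accessible world.
Let φ = (s and q) -> Box s. Evaluate φ at each world:
  s0 (successors ∅): φ is true.
  s1 (successors {s1, s3}): φ is true.
  s2 (successors {s3}): φ is true.
  s3 (successors {s0}): φ is false.
  s4 (successors ∅): φ is true.
  s5 (successors ∅): φ is true.
  s6 (successors {s4}): φ is true.
Detail at s0 (witness):
  At s0: s and q is false, Box s is true, so (s and q) -> Box s is true.
    At s0: no accessible worlds, so Box s holds vacuously.

Yes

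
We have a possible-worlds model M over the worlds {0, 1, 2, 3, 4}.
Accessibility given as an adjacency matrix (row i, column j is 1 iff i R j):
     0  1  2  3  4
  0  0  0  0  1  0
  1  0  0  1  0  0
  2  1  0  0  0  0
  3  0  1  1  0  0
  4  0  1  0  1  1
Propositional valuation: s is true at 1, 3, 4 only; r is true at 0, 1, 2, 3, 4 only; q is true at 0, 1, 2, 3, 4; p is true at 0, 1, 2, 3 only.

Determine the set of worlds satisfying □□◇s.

1, 2

Let φ = □□◇s. Evaluate φ at each world:
  0 (successors {3}): φ is false.
  1 (successors {2}): φ is true.
  2 (successors {0}): φ is true.
  3 (successors {1, 2}): φ is false.
  4 (successors {1, 3, 4}): φ is false.
For instance, at 0:
  At 0: □□◇s requires □◇s at every successor {3}.
    □◇s fails at 3, so □□◇s is false at 0.
      At 3: □◇s requires ◇s at every successor {1, 2}.
        ◇s fails at 1, so □◇s is false at 3.
Satisfying worlds: {1, 2}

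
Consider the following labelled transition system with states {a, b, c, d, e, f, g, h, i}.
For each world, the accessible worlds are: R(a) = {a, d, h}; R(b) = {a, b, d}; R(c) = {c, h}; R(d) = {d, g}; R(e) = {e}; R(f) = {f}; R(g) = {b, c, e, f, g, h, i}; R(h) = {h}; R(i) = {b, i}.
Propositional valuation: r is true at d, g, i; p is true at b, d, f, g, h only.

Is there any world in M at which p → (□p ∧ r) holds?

Yes

Let φ = p → (□p ∧ r). Evaluate φ at each world:
  a (successors {a, d, h}): φ is true.
  b (successors {a, b, d}): φ is false.
  c (successors {c, h}): φ is true.
  d (successors {d, g}): φ is true.
  e (successors {e}): φ is true.
  f (successors {f}): φ is false.
  g (successors {b, c, e, f, g, h, i}): φ is false.
  h (successors {h}): φ is false.
  i (successors {b, i}): φ is true.
Detail at a (witness):
  At a: p is false, □p ∧ r is false, so p → (□p ∧ r) is true.
    At a: □p is false, r is false, so □p ∧ r is false.
      At a: □p requires p at every successor {a, d, h}.
        p fails at a, so □p is false at a.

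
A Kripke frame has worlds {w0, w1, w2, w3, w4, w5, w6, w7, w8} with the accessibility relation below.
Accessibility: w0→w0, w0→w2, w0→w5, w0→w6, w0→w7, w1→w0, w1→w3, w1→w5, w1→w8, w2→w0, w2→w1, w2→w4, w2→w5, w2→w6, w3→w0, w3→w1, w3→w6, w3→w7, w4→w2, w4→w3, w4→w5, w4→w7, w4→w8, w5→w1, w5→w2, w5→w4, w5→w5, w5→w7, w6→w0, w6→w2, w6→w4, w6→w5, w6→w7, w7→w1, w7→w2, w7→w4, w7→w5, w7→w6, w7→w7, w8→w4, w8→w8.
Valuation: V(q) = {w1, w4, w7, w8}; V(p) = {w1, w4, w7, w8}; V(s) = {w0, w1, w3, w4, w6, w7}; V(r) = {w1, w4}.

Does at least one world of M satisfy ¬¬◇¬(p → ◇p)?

Let φ = ¬¬◇¬(p → ◇p). Evaluate φ at each world:
  w0 (successors {w0, w2, w5, w6, w7}): φ is false.
  w1 (successors {w0, w3, w5, w8}): φ is false.
  w2 (successors {w0, w1, w4, w5, w6}): φ is false.
  w3 (successors {w0, w1, w6, w7}): φ is false.
  w4 (successors {w2, w3, w5, w7, w8}): φ is false.
  w5 (successors {w1, w2, w4, w5, w7}): φ is false.
  w6 (successors {w0, w2, w4, w5, w7}): φ is false.
  w7 (successors {w1, w2, w4, w5, w6, w7}): φ is false.
  w8 (successors {w4, w8}): φ is false.
For instance, at w4:
  At w4: ¬◇¬(p → ◇p) is true, so ¬¬◇¬(p → ◇p) is false.
    At w4: ◇¬(p → ◇p) is false, so ¬◇¬(p → ◇p) is true.
      At w4: ◇¬(p → ◇p) requires ¬(p → ◇p) at some successor in {w2, w3, w5, w7, w8}.
        At w2: ¬(p → ◇p) is false.
        At w3: ¬(p → ◇p) is false.
        At w5: ¬(p → ◇p) is false.
        At w7: ¬(p → ◇p) is false.
        At w8: ¬(p → ◇p) is false.
      So ◇¬(p → ◇p) is false at w4.

No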